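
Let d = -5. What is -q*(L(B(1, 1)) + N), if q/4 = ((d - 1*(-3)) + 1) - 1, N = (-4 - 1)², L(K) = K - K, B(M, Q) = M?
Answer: 200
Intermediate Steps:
L(K) = 0
N = 25 (N = (-5)² = 25)
q = -8 (q = 4*(((-5 - 1*(-3)) + 1) - 1) = 4*(((-5 + 3) + 1) - 1) = 4*((-2 + 1) - 1) = 4*(-1 - 1) = 4*(-2) = -8)
-q*(L(B(1, 1)) + N) = -(-8)*(0 + 25) = -(-8)*25 = -1*(-200) = 200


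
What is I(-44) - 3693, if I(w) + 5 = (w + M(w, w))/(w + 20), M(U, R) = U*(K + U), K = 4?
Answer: -7539/2 ≈ -3769.5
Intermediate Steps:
M(U, R) = U*(4 + U)
I(w) = -5 + (w + w*(4 + w))/(20 + w) (I(w) = -5 + (w + w*(4 + w))/(w + 20) = -5 + (w + w*(4 + w))/(20 + w))
I(-44) - 3693 = (-100 + (-44)²)/(20 - 44) - 3693 = (-100 + 1936)/(-24) - 3693 = -1/24*1836 - 3693 = -153/2 - 3693 = -7539/2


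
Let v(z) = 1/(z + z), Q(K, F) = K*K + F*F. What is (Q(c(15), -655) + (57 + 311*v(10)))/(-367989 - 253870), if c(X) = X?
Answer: -8586451/12437180 ≈ -0.69039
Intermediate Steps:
Q(K, F) = F² + K² (Q(K, F) = K² + F² = F² + K²)
v(z) = 1/(2*z)
(Q(c(15), -655) + (57 + 311*v(10)))/(-367989 - 253870) = (((-655)² + 15²) + (57 + 311*((½)/10)))/(-367989 - 253870) = ((429025 + 225) + (57 + 311*((½)*(⅒))))/(-621859) = (429250 + (57 + 311*(1/20)))*(-1/621859) = (429250 + (57 + 311/20))*(-1/621859) = (429250 + 1451/20)*(-1/621859) = (8586451/20)*(-1/621859) = -8586451/12437180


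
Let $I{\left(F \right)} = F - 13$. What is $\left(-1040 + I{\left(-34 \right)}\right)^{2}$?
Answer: $1181569$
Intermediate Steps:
$I{\left(F \right)} = -13 + F$ ($I{\left(F \right)} = F - 13 = -13 + F$)
$\left(-1040 + I{\left(-34 \right)}\right)^{2} = \left(-1040 - 47\right)^{2} = \left(-1087\right)^{2} = 1181569$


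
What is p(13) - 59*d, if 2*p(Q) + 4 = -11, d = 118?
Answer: -13939/2 ≈ -6969.5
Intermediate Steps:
p(Q) = -15/2 (p(Q) = -2 + (1/2)*(-11) = -2 - 11/2 = -15/2)
p(13) - 59*d = -15/2 - 59*118 = -15/2 - 6962 = -13939/2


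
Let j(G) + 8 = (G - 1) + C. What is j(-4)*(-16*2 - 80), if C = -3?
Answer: 1792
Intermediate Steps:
j(G) = -12 + G (j(G) = -8 + ((G - 1) - 3) = -8 + ((-1 + G) - 3) = -8 + (-4 + G) = -12 + G)
j(-4)*(-16*2 - 80) = (-12 - 4)*(-16*2 - 80) = -16*(-32 - 80) = -16*(-112) = 1792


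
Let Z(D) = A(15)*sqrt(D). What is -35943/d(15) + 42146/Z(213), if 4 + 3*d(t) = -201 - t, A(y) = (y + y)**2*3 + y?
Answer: 107829/220 + 42146*sqrt(213)/578295 ≈ 491.20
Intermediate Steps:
A(y) = y + 12*y**2 (A(y) = (2*y)**2*3 + y = (4*y**2)*3 + y = 12*y**2 + y = y + 12*y**2)
Z(D) = 2715*sqrt(D) (Z(D) = (15*(1 + 12*15))*sqrt(D) = (15*(1 + 180))*sqrt(D) = (15*181)*sqrt(D) = 2715*sqrt(D))
d(t) = -205/3 - t/3 (d(t) = -4/3 + (-201 - t)/3 = -4/3 + (-67 - t/3) = -205/3 - t/3)
-35943/d(15) + 42146/Z(213) = -35943/(-205/3 - 1/3*15) + 42146/((2715*sqrt(213))) = -35943/(-205/3 - 5) + 42146*(sqrt(213)/578295) = -35943/(-220/3) + 42146*sqrt(213)/578295 = -35943*(-3/220) + 42146*sqrt(213)/578295 = 107829/220 + 42146*sqrt(213)/578295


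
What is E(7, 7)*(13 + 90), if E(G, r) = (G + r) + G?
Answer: 2163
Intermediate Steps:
E(G, r) = r + 2*G
E(7, 7)*(13 + 90) = (7 + 2*7)*(13 + 90) = (7 + 14)*103 = 21*103 = 2163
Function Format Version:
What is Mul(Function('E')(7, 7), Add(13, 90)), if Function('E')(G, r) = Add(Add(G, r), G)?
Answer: 2163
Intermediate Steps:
Function('E')(G, r) = Add(r, Mul(2, G))
Mul(Function('E')(7, 7), Add(13, 90)) = Mul(Add(7, Mul(2, 7)), Add(13, 90)) = Mul(Add(7, 14), 103) = Mul(21, 103) = 2163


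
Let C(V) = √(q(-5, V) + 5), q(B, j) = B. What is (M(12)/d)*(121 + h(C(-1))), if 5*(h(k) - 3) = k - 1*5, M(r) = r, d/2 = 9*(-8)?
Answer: -41/4 ≈ -10.250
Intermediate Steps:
d = -144 (d = 2*(9*(-8)) = 2*(-72) = -144)
C(V) = 0 (C(V) = √(-5 + 5) = √0 = 0)
h(k) = 2 + k/5 (h(k) = 3 + (k - 1*5)/5 = 3 + (k - 5)/5 = 3 + (-5 + k)/5 = 3 + (-1 + k/5) = 2 + k/5)
(M(12)/d)*(121 + h(C(-1))) = (12/(-144))*(121 + (2 + (⅕)*0)) = (12*(-1/144))*(121 + (2 + 0)) = -(121 + 2)/12 = -1/12*123 = -41/4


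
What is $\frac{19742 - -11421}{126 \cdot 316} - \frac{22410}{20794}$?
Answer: $- \frac{122136569}{413966952} \approx -0.29504$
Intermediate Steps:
$\frac{19742 - -11421}{126 \cdot 316} - \frac{22410}{20794} = \frac{19742 + 11421}{39816} - \frac{11205}{10397} = 31163 \cdot \frac{1}{39816} - \frac{11205}{10397} = \frac{31163}{39816} - \frac{11205}{10397} = - \frac{122136569}{413966952}$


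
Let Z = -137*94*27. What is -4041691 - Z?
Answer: -3693985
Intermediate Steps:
Z = -347706 (Z = -12878*27 = -347706)
-4041691 - Z = -4041691 - 1*(-347706) = -4041691 + 347706 = -3693985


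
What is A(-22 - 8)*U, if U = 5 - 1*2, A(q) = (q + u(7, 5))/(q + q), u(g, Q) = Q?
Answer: 5/4 ≈ 1.2500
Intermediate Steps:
A(q) = (5 + q)/(2*q) (A(q) = (q + 5)/(q + q) = (5 + q)/((2*q)) = (5 + q)*(1/(2*q)) = (5 + q)/(2*q))
U = 3 (U = 5 - 2 = 3)
A(-22 - 8)*U = ((5 + (-22 - 8))/(2*(-22 - 8)))*3 = ((1/2)*(5 - 30)/(-30))*3 = ((1/2)*(-1/30)*(-25))*3 = (5/12)*3 = 5/4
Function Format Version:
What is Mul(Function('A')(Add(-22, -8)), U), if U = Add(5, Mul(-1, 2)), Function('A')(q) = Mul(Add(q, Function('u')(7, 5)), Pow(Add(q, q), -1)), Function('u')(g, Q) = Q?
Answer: Rational(5, 4) ≈ 1.2500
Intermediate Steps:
Function('A')(q) = Mul(Rational(1, 2), Pow(q, -1), Add(5, q)) (Function('A')(q) = Mul(Add(q, 5), Pow(Add(q, q), -1)) = Mul(Add(5, q), Pow(Mul(2, q), -1)) = Mul(Add(5, q), Mul(Rational(1, 2), Pow(q, -1))) = Mul(Rational(1, 2), Pow(q, -1), Add(5, q)))
U = 3 (U = Add(5, -2) = 3)
Mul(Function('A')(Add(-22, -8)), U) = Mul(Mul(Rational(1, 2), Pow(Add(-22, -8), -1), Add(5, Add(-22, -8))), 3) = Mul(Mul(Rational(1, 2), Pow(-30, -1), Add(5, -30)), 3) = Mul(Mul(Rational(1, 2), Rational(-1, 30), -25), 3) = Mul(Rational(5, 12), 3) = Rational(5, 4)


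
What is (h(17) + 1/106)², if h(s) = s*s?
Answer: 938503225/11236 ≈ 83527.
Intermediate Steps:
h(s) = s²
(h(17) + 1/106)² = (17² + 1/106)² = (289 + 1/106)² = (30635/106)² = 938503225/11236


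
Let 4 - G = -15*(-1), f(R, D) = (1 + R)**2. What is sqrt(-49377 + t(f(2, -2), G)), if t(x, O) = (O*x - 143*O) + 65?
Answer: I*sqrt(47838) ≈ 218.72*I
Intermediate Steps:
G = -11 (G = 4 - (-15)*(-1) = 4 - 1*15 = 4 - 15 = -11)
t(x, O) = 65 - 143*O + O*x (t(x, O) = (-143*O + O*x) + 65 = 65 - 143*O + O*x)
sqrt(-49377 + t(f(2, -2), G)) = sqrt(-49377 + (65 - 143*(-11) - 11*(1 + 2)**2)) = sqrt(-49377 + (65 + 1573 - 11*3**2)) = sqrt(-49377 + (65 + 1573 - 11*9)) = sqrt(-49377 + (65 + 1573 - 99)) = sqrt(-49377 + 1539) = sqrt(-47838) = I*sqrt(47838)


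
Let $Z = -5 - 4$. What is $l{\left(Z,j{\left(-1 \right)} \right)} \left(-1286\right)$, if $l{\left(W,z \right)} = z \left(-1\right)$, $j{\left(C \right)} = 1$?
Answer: $1286$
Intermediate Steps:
$Z = -9$ ($Z = -5 - 4 = -9$)
$l{\left(W,z \right)} = - z$
$l{\left(Z,j{\left(-1 \right)} \right)} \left(-1286\right) = \left(-1\right) 1 \left(-1286\right) = \left(-1\right) \left(-1286\right) = 1286$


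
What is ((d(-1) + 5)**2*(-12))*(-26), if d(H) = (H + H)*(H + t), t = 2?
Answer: 2808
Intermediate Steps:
d(H) = 2*H*(2 + H) (d(H) = (H + H)*(H + 2) = (2*H)*(2 + H) = 2*H*(2 + H))
((d(-1) + 5)**2*(-12))*(-26) = ((2*(-1)*(2 - 1) + 5)**2*(-12))*(-26) = ((2*(-1)*1 + 5)**2*(-12))*(-26) = ((-2 + 5)**2*(-12))*(-26) = (3**2*(-12))*(-26) = (9*(-12))*(-26) = -108*(-26) = 2808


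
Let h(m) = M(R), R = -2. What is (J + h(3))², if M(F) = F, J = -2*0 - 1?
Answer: 9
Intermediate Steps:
J = -1 (J = 0 - 1 = -1)
h(m) = -2
(J + h(3))² = (-1 - 2)² = (-3)² = 9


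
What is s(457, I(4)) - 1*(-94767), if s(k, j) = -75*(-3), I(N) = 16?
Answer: 94992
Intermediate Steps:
s(k, j) = 225
s(457, I(4)) - 1*(-94767) = 225 - 1*(-94767) = 225 + 94767 = 94992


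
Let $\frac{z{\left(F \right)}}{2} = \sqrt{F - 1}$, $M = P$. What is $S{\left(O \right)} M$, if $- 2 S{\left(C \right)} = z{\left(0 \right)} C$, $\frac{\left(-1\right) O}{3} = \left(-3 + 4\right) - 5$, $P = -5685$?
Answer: $68220 i \approx 68220.0 i$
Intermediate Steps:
$M = -5685$
$z{\left(F \right)} = 2 \sqrt{-1 + F}$ ($z{\left(F \right)} = 2 \sqrt{F - 1} = 2 \sqrt{-1 + F}$)
$O = 12$ ($O = - 3 \left(\left(-3 + 4\right) - 5\right) = - 3 \left(1 - 5\right) = \left(-3\right) \left(-4\right) = 12$)
$S{\left(C \right)} = - i C$ ($S{\left(C \right)} = - \frac{2 \sqrt{-1 + 0} C}{2} = - \frac{2 \sqrt{-1} C}{2} = - \frac{2 i C}{2} = - i C$)
$S{\left(O \right)} M = \left(-1\right) i 12 \left(-5685\right) = - 12 i \left(-5685\right) = 68220 i$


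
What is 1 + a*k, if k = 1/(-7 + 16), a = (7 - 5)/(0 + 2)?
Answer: 10/9 ≈ 1.1111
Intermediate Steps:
a = 1 (a = 2/2 = 2*(½) = 1)
k = ⅑ (k = 1/9 = ⅑ ≈ 0.11111)
1 + a*k = 1 + 1*(⅑) = 1 + ⅑ = 10/9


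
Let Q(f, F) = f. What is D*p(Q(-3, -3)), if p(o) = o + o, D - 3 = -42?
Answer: 234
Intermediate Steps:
D = -39 (D = 3 - 42 = -39)
p(o) = 2*o
D*p(Q(-3, -3)) = -78*(-3) = -39*(-6) = 234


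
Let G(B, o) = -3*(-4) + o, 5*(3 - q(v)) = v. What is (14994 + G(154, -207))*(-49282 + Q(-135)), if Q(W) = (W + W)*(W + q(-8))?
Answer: -208281126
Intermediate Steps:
q(v) = 3 - v/5
G(B, o) = 12 + o
Q(W) = 2*W*(23/5 + W) (Q(W) = (W + W)*(W + (3 - 1/5*(-8))) = (2*W)*(W + (3 + 8/5)) = (2*W)*(W + 23/5) = (2*W)*(23/5 + W) = 2*W*(23/5 + W))
(14994 + G(154, -207))*(-49282 + Q(-135)) = (14994 + (12 - 207))*(-49282 + (2/5)*(-135)*(23 + 5*(-135))) = (14994 - 195)*(-49282 + (2/5)*(-135)*(23 - 675)) = 14799*(-49282 + (2/5)*(-135)*(-652)) = 14799*(-49282 + 35208) = 14799*(-14074) = -208281126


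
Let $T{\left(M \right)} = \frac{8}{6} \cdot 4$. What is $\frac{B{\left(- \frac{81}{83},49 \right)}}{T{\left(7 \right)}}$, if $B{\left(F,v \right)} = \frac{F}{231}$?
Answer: $- \frac{81}{102256} \approx -0.00079213$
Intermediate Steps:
$B{\left(F,v \right)} = \frac{F}{231}$ ($B{\left(F,v \right)} = F \frac{1}{231} = \frac{F}{231}$)
$T{\left(M \right)} = \frac{16}{3}$ ($T{\left(M \right)} = 8 \cdot \frac{1}{6} \cdot 4 = \frac{4}{3} \cdot 4 = \frac{16}{3}$)
$\frac{B{\left(- \frac{81}{83},49 \right)}}{T{\left(7 \right)}} = \frac{\frac{1}{231} \left(- \frac{81}{83}\right)}{\frac{16}{3}} = \frac{\left(-81\right) \frac{1}{83}}{231} \cdot \frac{3}{16} = \frac{1}{231} \left(- \frac{81}{83}\right) \frac{3}{16} = \left(- \frac{27}{6391}\right) \frac{3}{16} = - \frac{81}{102256}$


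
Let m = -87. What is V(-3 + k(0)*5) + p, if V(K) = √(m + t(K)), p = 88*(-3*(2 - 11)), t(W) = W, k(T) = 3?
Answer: 2376 + 5*I*√3 ≈ 2376.0 + 8.6602*I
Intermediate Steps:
p = 2376 (p = 88*(-3*(-9)) = 88*27 = 2376)
V(K) = √(-87 + K)
V(-3 + k(0)*5) + p = √(-87 + (-3 + 3*5)) + 2376 = √(-87 + (-3 + 15)) + 2376 = √(-87 + 12) + 2376 = √(-75) + 2376 = 5*I*√3 + 2376 = 2376 + 5*I*√3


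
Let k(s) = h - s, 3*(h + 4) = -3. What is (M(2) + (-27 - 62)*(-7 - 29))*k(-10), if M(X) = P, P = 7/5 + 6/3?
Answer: 16037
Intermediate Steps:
h = -5 (h = -4 + (⅓)*(-3) = -4 - 1 = -5)
k(s) = -5 - s
P = 17/5 (P = 7*(⅕) + 6*(⅓) = 7/5 + 2 = 17/5 ≈ 3.4000)
M(X) = 17/5
(M(2) + (-27 - 62)*(-7 - 29))*k(-10) = (17/5 + (-27 - 62)*(-7 - 29))*(-5 - 1*(-10)) = (17/5 - 89*(-36))*(-5 + 10) = (17/5 + 3204)*5 = (16037/5)*5 = 16037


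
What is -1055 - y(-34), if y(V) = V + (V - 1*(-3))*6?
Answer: -835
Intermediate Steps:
y(V) = 18 + 7*V (y(V) = V + (V + 3)*6 = V + (3 + V)*6 = V + (18 + 6*V) = 18 + 7*V)
-1055 - y(-34) = -1055 - (18 + 7*(-34)) = -1055 - (18 - 238) = -1055 - 1*(-220) = -1055 + 220 = -835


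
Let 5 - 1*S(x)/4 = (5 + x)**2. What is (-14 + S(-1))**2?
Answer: 3364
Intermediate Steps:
S(x) = 20 - 4*(5 + x)**2
(-14 + S(-1))**2 = (-14 + (20 - 4*(5 - 1)**2))**2 = (-14 + (20 - 4*4**2))**2 = (-14 + (20 - 4*16))**2 = (-14 + (20 - 64))**2 = (-14 - 44)**2 = (-58)**2 = 3364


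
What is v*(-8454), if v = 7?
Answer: -59178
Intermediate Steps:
v*(-8454) = 7*(-8454) = -59178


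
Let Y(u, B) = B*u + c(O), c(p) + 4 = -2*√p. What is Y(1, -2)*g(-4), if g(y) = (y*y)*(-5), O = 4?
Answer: 800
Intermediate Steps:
c(p) = -4 - 2*√p
Y(u, B) = -8 + B*u (Y(u, B) = B*u + (-4 - 2*√4) = B*u + (-4 - 2*2) = B*u + (-4 - 4) = B*u - 8 = -8 + B*u)
g(y) = -5*y² (g(y) = y²*(-5) = -5*y²)
Y(1, -2)*g(-4) = (-8 - 2*1)*(-5*(-4)²) = (-8 - 2)*(-5*16) = -10*(-80) = 800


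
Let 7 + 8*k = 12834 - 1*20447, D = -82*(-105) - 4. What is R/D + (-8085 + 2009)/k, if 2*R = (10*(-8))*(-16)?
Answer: 52899656/8197215 ≈ 6.4534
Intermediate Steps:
D = 8606 (D = 8610 - 4 = 8606)
R = 640 (R = ((10*(-8))*(-16))/2 = (-80*(-16))/2 = (½)*1280 = 640)
k = -1905/2 (k = -7/8 + (12834 - 1*20447)/8 = -7/8 + (12834 - 20447)/8 = -7/8 + (⅛)*(-7613) = -7/8 - 7613/8 = -1905/2 ≈ -952.50)
R/D + (-8085 + 2009)/k = 640/8606 + (-8085 + 2009)/(-1905/2) = 640*(1/8606) - 6076*(-2/1905) = 320/4303 + 12152/1905 = 52899656/8197215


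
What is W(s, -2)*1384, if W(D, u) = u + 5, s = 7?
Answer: 4152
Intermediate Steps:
W(D, u) = 5 + u
W(s, -2)*1384 = (5 - 2)*1384 = 3*1384 = 4152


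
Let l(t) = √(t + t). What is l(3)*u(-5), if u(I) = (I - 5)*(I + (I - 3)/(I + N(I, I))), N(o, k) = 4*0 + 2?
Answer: 70*√6/3 ≈ 57.155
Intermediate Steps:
l(t) = √2*√t (l(t) = √(2*t) = √2*√t)
N(o, k) = 2 (N(o, k) = 0 + 2 = 2)
u(I) = (-5 + I)*(I + (-3 + I)/(2 + I)) (u(I) = (I - 5)*(I + (I - 3)/(I + 2)) = (-5 + I)*(I + (-3 + I)/(2 + I)))
l(3)*u(-5) = (√2*√3)*((15 + (-5)³ - 18*(-5) - 2*(-5)²)/(2 - 5)) = √6*((15 - 125 + 90 - 2*25)/(-3)) = √6*(-(15 - 125 + 90 - 50)/3) = √6*(-⅓*(-70)) = √6*(70/3) = 70*√6/3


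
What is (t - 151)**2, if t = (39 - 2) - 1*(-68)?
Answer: 2116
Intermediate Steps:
t = 105 (t = 37 + 68 = 105)
(t - 151)**2 = (105 - 151)**2 = (-46)**2 = 2116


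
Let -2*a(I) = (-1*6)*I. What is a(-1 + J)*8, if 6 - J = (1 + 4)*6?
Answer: -600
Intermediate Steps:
J = -24 (J = 6 - (1 + 4)*6 = 6 - 5*6 = 6 - 1*30 = 6 - 30 = -24)
a(I) = 3*I (a(I) = -(-1*6)*I/2 = -(-3)*I = 3*I)
a(-1 + J)*8 = (3*(-1 - 24))*8 = (3*(-25))*8 = -75*8 = -600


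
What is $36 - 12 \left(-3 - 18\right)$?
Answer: $288$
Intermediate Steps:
$36 - 12 \left(-3 - 18\right) = 36 - -252 = 36 + 252 = 288$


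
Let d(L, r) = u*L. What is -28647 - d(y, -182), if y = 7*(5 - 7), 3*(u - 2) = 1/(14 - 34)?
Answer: -858577/30 ≈ -28619.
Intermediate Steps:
u = 119/60 (u = 2 + 1/(3*(14 - 34)) = 2 + (⅓)/(-20) = 2 + (⅓)*(-1/20) = 2 - 1/60 = 119/60 ≈ 1.9833)
y = -14 (y = 7*(-2) = -14)
d(L, r) = 119*L/60
-28647 - d(y, -182) = -28647 - 119*(-14)/60 = -28647 - 1*(-833/30) = -28647 + 833/30 = -858577/30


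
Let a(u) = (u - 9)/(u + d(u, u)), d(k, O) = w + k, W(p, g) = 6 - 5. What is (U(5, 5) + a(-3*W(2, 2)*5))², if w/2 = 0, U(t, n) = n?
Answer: 841/25 ≈ 33.640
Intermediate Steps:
W(p, g) = 1
w = 0 (w = 2*0 = 0)
d(k, O) = k (d(k, O) = 0 + k = k)
a(u) = (-9 + u)/(2*u) (a(u) = (u - 9)/(u + u) = (-9 + u)/((2*u)) = (-9 + u)*(1/(2*u)) = (-9 + u)/(2*u))
(U(5, 5) + a(-3*W(2, 2)*5))² = (5 + (-9 - 3*1*5)/(2*((-3*1*5))))² = (5 + (-9 - 3*5)/(2*((-3*5))))² = (5 + (½)*(-9 - 15)/(-15))² = (5 + (½)*(-1/15)*(-24))² = (5 + ⅘)² = (29/5)² = 841/25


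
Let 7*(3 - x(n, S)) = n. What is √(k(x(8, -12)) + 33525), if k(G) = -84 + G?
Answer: 10*√16387/7 ≈ 182.87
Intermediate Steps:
x(n, S) = 3 - n/7
√(k(x(8, -12)) + 33525) = √((-84 + (3 - ⅐*8)) + 33525) = √((-84 + (3 - 8/7)) + 33525) = √((-84 + 13/7) + 33525) = √(-575/7 + 33525) = √(234100/7) = 10*√16387/7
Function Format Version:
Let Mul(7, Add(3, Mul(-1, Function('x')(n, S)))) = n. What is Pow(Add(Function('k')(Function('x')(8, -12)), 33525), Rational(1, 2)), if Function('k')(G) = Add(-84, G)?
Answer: Mul(Rational(10, 7), Pow(16387, Rational(1, 2))) ≈ 182.87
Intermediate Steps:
Function('x')(n, S) = Add(3, Mul(Rational(-1, 7), n))
Pow(Add(Function('k')(Function('x')(8, -12)), 33525), Rational(1, 2)) = Pow(Add(Add(-84, Add(3, Mul(Rational(-1, 7), 8))), 33525), Rational(1, 2)) = Pow(Add(Add(-84, Add(3, Rational(-8, 7))), 33525), Rational(1, 2)) = Pow(Add(Add(-84, Rational(13, 7)), 33525), Rational(1, 2)) = Pow(Add(Rational(-575, 7), 33525), Rational(1, 2)) = Pow(Rational(234100, 7), Rational(1, 2)) = Mul(Rational(10, 7), Pow(16387, Rational(1, 2)))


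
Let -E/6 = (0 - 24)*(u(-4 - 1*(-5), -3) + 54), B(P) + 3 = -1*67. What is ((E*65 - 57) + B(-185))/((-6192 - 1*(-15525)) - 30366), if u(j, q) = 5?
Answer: -552113/21033 ≈ -26.250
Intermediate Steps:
B(P) = -70 (B(P) = -3 - 1*67 = -3 - 67 = -70)
E = 8496 (E = -6*(0 - 24)*(5 + 54) = -(-144)*59 = -6*(-1416) = 8496)
((E*65 - 57) + B(-185))/((-6192 - 1*(-15525)) - 30366) = ((8496*65 - 57) - 70)/((-6192 - 1*(-15525)) - 30366) = ((552240 - 57) - 70)/((-6192 + 15525) - 30366) = (552183 - 70)/(9333 - 30366) = 552113/(-21033) = 552113*(-1/21033) = -552113/21033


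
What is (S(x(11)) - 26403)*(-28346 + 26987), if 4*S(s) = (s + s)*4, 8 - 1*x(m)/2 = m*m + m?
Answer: 36555741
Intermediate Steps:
x(m) = 16 - 2*m - 2*m² (x(m) = 16 - 2*(m*m + m) = 16 - 2*(m² + m) = 16 - 2*(m + m²) = 16 + (-2*m - 2*m²) = 16 - 2*m - 2*m²)
S(s) = 2*s (S(s) = ((s + s)*4)/4 = ((2*s)*4)/4 = (8*s)/4 = 2*s)
(S(x(11)) - 26403)*(-28346 + 26987) = (2*(16 - 2*11 - 2*11²) - 26403)*(-28346 + 26987) = (2*(16 - 22 - 2*121) - 26403)*(-1359) = (2*(16 - 22 - 242) - 26403)*(-1359) = (2*(-248) - 26403)*(-1359) = (-496 - 26403)*(-1359) = -26899*(-1359) = 36555741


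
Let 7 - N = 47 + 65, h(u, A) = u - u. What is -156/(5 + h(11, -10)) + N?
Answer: -681/5 ≈ -136.20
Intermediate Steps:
h(u, A) = 0
N = -105 (N = 7 - (47 + 65) = 7 - 1*112 = 7 - 112 = -105)
-156/(5 + h(11, -10)) + N = -156/(5 + 0) - 105 = -156/5 - 105 = -681/5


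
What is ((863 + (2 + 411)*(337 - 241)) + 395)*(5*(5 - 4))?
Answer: 204530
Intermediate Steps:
((863 + (2 + 411)*(337 - 241)) + 395)*(5*(5 - 4)) = ((863 + 413*96) + 395)*(5*1) = ((863 + 39648) + 395)*5 = (40511 + 395)*5 = 40906*5 = 204530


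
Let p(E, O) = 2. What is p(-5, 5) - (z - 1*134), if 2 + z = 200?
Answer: -62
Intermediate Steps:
z = 198 (z = -2 + 200 = 198)
p(-5, 5) - (z - 1*134) = 2 - (198 - 1*134) = 2 - (198 - 134) = 2 - 1*64 = 2 - 64 = -62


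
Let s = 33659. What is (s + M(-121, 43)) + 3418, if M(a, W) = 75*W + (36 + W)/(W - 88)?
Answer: 1813511/45 ≈ 40300.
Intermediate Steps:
M(a, W) = 75*W + (36 + W)/(-88 + W)
(s + M(-121, 43)) + 3418 = (33659 + (36 - 6599*43 + 75*43**2)/(-88 + 43)) + 3418 = (33659 + (36 - 283757 + 75*1849)/(-45)) + 3418 = (33659 - (36 - 283757 + 138675)/45) + 3418 = (33659 - 1/45*(-145046)) + 3418 = (33659 + 145046/45) + 3418 = 1659701/45 + 3418 = 1813511/45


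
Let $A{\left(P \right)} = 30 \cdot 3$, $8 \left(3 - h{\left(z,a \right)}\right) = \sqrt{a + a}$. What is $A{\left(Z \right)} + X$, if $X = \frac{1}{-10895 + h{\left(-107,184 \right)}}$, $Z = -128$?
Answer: $\frac{42708793402}{474542633} + \frac{2 \sqrt{23}}{474542633} \approx 90.0$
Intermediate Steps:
$h{\left(z,a \right)} = 3 - \frac{\sqrt{2} \sqrt{a}}{8}$ ($h{\left(z,a \right)} = 3 - \frac{\sqrt{a + a}}{8} = 3 - \frac{\sqrt{2 a}}{8} = 3 - \frac{\sqrt{2} \sqrt{a}}{8}$)
$A{\left(P \right)} = 90$
$X = \frac{1}{-10892 - \frac{\sqrt{23}}{2}}$ ($X = \frac{1}{-10895 + \left(3 - \frac{\sqrt{2} \sqrt{184}}{8}\right)} = \frac{1}{-10895 + \left(3 - \frac{\sqrt{2} \cdot 2 \sqrt{46}}{8}\right)} = \frac{1}{-10895 + \left(3 - \frac{\sqrt{23}}{2}\right)} = \frac{1}{-10892 - \frac{\sqrt{23}}{2}} \approx -9.179 \cdot 10^{-5}$)
$A{\left(Z \right)} + X = 90 - \left(\frac{43568}{474542633} - \frac{2 \sqrt{23}}{474542633}\right) = \frac{42708793402}{474542633} + \frac{2 \sqrt{23}}{474542633}$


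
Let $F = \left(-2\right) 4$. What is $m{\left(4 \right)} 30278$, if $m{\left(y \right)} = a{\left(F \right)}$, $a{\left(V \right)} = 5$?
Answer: $151390$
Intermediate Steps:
$F = -8$
$m{\left(y \right)} = 5$
$m{\left(4 \right)} 30278 = 5 \cdot 30278 = 151390$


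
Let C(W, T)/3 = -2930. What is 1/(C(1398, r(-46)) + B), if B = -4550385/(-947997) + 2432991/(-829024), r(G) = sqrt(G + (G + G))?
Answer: -261970754976/2302234299503969 ≈ -0.00011379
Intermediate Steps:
r(G) = sqrt(3)*sqrt(G) (r(G) = sqrt(G + 2*G) = sqrt(3*G) = sqrt(3)*sqrt(G))
C(W, T) = -8790 (C(W, T) = 3*(-2930) = -8790)
B = 488636735071/261970754976 (B = -4550385*(-1/947997) + 2432991*(-1/829024) = 1516795/315999 - 2432991/829024 = 488636735071/261970754976 ≈ 1.8652)
1/(C(1398, r(-46)) + B) = 1/(-8790 + 488636735071/261970754976) = 1/(-2302234299503969/261970754976) = -261970754976/2302234299503969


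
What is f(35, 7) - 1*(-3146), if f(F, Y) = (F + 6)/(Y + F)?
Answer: 132173/42 ≈ 3147.0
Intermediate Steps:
f(F, Y) = (6 + F)/(F + Y)
f(35, 7) - 1*(-3146) = (6 + 35)/(35 + 7) - 1*(-3146) = 41/42 + 3146 = 132173/42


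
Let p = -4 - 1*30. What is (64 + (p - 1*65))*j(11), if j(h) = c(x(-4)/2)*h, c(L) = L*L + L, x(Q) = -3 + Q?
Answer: -13475/4 ≈ -3368.8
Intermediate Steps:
c(L) = L + L² (c(L) = L² + L = L + L²)
p = -34 (p = -4 - 30 = -34)
j(h) = 35*h/4 (j(h) = (((-3 - 4)/2)*(1 + (-3 - 4)/2))*h = ((-7*½)*(1 - 7*½))*h = (-7*(1 - 7/2)/2)*h = (-7/2*(-5/2))*h = 35*h/4)
(64 + (p - 1*65))*j(11) = (64 + (-34 - 1*65))*((35/4)*11) = (64 + (-34 - 65))*(385/4) = (64 - 99)*(385/4) = -35*385/4 = -13475/4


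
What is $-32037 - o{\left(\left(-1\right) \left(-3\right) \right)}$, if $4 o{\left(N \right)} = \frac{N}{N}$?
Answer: $- \frac{128149}{4} \approx -32037.0$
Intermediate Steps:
$o{\left(N \right)} = \frac{1}{4}$ ($o{\left(N \right)} = \frac{N \frac{1}{N}}{4} = \frac{1}{4} \cdot 1 = \frac{1}{4}$)
$-32037 - o{\left(\left(-1\right) \left(-3\right) \right)} = -32037 - \frac{1}{4} = - \frac{128149}{4}$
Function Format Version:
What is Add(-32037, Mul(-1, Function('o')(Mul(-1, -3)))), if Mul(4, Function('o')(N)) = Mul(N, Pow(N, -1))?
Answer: Rational(-128149, 4) ≈ -32037.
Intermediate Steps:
Function('o')(N) = Rational(1, 4) (Function('o')(N) = Mul(Rational(1, 4), Mul(N, Pow(N, -1))) = Mul(Rational(1, 4), 1) = Rational(1, 4))
Add(-32037, Mul(-1, Function('o')(Mul(-1, -3)))) = Add(-32037, Mul(-1, Rational(1, 4))) = Add(-32037, Rational(-1, 4)) = Rational(-128149, 4)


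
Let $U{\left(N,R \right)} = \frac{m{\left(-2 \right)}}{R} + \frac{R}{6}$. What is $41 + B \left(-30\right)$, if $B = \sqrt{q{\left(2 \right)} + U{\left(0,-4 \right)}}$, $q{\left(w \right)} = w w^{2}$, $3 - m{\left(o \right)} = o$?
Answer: $41 - 5 \sqrt{219} \approx -32.993$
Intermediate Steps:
$m{\left(o \right)} = 3 - o$
$U{\left(N,R \right)} = \frac{5}{R} + \frac{R}{6}$ ($U{\left(N,R \right)} = \frac{3 - -2}{R} + \frac{R}{6} = \frac{3 + 2}{R} + R \frac{1}{6} = \frac{5}{R} + \frac{R}{6}$)
$q{\left(w \right)} = w^{3}$
$B = \frac{\sqrt{219}}{6}$ ($B = \sqrt{2^{3} + \left(\frac{5}{-4} + \frac{1}{6} \left(-4\right)\right)} = \sqrt{8 + \left(5 \left(- \frac{1}{4}\right) - \frac{2}{3}\right)} = \sqrt{8 - \frac{23}{12}} = \sqrt{\frac{73}{12}} = \frac{\sqrt{219}}{6} \approx 2.4664$)
$41 + B \left(-30\right) = 41 + \frac{\sqrt{219}}{6} \left(-30\right) = 41 - 5 \sqrt{219}$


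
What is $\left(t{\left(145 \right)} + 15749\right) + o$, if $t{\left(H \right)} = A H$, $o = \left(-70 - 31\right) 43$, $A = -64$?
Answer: $2126$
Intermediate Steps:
$o = -4343$ ($o = \left(-101\right) 43 = -4343$)
$t{\left(H \right)} = - 64 H$
$\left(t{\left(145 \right)} + 15749\right) + o = \left(\left(-64\right) 145 + 15749\right) - 4343 = \left(-9280 + 15749\right) - 4343 = 6469 - 4343 = 2126$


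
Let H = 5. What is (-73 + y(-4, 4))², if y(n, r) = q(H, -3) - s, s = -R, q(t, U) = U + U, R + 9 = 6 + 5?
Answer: 5929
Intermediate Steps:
R = 2 (R = -9 + (6 + 5) = -9 + 11 = 2)
q(t, U) = 2*U
s = -2 (s = -1*2 = -2)
y(n, r) = -4 (y(n, r) = 2*(-3) - 1*(-2) = -6 + 2 = -4)
(-73 + y(-4, 4))² = (-73 - 4)² = (-77)² = 5929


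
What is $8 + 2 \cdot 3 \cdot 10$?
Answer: $68$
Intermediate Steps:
$8 + 2 \cdot 3 \cdot 10 = 8 + 6 \cdot 10 = 8 + 60 = 68$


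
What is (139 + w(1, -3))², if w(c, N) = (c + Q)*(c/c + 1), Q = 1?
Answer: 20449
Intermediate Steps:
w(c, N) = 2 + 2*c (w(c, N) = (c + 1)*(c/c + 1) = (1 + c)*(1 + 1) = (1 + c)*2 = 2 + 2*c)
(139 + w(1, -3))² = (139 + (2 + 2*1))² = (139 + (2 + 2))² = (139 + 4)² = 143² = 20449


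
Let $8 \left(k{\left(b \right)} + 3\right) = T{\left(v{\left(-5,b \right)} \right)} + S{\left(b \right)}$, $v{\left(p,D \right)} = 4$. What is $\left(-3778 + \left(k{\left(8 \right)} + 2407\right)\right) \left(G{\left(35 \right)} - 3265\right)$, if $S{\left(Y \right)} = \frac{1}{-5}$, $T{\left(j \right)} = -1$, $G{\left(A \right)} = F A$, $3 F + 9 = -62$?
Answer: $5624854$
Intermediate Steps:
$F = - \frac{71}{3}$ ($F = -3 + \frac{1}{3} \left(-62\right) = -3 - \frac{62}{3} = - \frac{71}{3} \approx -23.667$)
$G{\left(A \right)} = - \frac{71 A}{3}$
$S{\left(Y \right)} = - \frac{1}{5}$
$k{\left(b \right)} = - \frac{63}{20}$ ($k{\left(b \right)} = -3 + \frac{-1 - \frac{1}{5}}{8} = -3 + \frac{1}{8} \left(- \frac{6}{5}\right) = -3 - \frac{3}{20} = - \frac{63}{20}$)
$\left(-3778 + \left(k{\left(8 \right)} + 2407\right)\right) \left(G{\left(35 \right)} - 3265\right) = \left(-3778 + \left(- \frac{63}{20} + 2407\right)\right) \left(\left(- \frac{71}{3}\right) 35 - 3265\right) = \left(-3778 + \frac{48077}{20}\right) \left(- \frac{2485}{3} - 3265\right) = \left(- \frac{27483}{20}\right) \left(- \frac{12280}{3}\right) = 5624854$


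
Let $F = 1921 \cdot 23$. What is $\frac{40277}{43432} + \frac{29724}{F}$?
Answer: $\frac{3070531459}{1918956056} \approx 1.6001$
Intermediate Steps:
$F = 44183$
$\frac{40277}{43432} + \frac{29724}{F} = \frac{40277}{43432} + \frac{29724}{44183} = \frac{3070531459}{1918956056}$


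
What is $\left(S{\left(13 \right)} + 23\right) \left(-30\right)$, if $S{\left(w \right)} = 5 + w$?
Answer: $-1230$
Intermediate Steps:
$\left(S{\left(13 \right)} + 23\right) \left(-30\right) = \left(\left(5 + 13\right) + 23\right) \left(-30\right) = \left(18 + 23\right) \left(-30\right) = 41 \left(-30\right) = -1230$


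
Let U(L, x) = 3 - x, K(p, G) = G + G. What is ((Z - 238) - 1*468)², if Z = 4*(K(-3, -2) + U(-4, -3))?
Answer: 487204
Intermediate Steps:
K(p, G) = 2*G
Z = 8 (Z = 4*(2*(-2) + (3 - 1*(-3))) = 4*(-4 + (3 + 3)) = 4*(-4 + 6) = 4*2 = 8)
((Z - 238) - 1*468)² = ((8 - 238) - 1*468)² = (-230 - 468)² = (-698)² = 487204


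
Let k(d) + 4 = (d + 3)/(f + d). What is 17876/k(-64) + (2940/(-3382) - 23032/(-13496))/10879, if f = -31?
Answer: -4791251042772389/900006539047 ≈ -5323.6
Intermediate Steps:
k(d) = -4 + (3 + d)/(-31 + d) (k(d) = -4 + (d + 3)/(-31 + d) = -4 + (3 + d)/(-31 + d))
17876/k(-64) + (2940/(-3382) - 23032/(-13496))/10879 = 17876/(((127 - 3*(-64))/(-31 - 64))) + (2940/(-3382) - 23032/(-13496))/10879 = 17876/(((127 + 192)/(-95))) + (2940*(-1/3382) - 23032*(-1/13496))*(1/10879) = 17876/((-1/95*319)) + (-1470/1691 + 2879/1687)*(1/10879) = 17876/(-319/95) + (2388499/2852717)*(1/10879) = 17876*(-95/319) + 2388499/31034708243 = -1698220/319 + 2388499/31034708243 = -4791251042772389/900006539047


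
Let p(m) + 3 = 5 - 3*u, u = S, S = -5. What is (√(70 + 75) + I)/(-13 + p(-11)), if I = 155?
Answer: 155/4 + √145/4 ≈ 41.760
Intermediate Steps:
u = -5
p(m) = 17 (p(m) = -3 + (5 - 3*(-5)) = -3 + (5 + 15) = -3 + 20 = 17)
(√(70 + 75) + I)/(-13 + p(-11)) = (√(70 + 75) + 155)/(-13 + 17) = (√145 + 155)/4 = (155 + √145)/4 = 155/4 + √145/4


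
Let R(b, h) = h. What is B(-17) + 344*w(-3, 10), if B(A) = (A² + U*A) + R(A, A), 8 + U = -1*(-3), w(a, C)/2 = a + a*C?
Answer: -22347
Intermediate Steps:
w(a, C) = 2*a + 2*C*a (w(a, C) = 2*(a + a*C) = 2*(a + C*a) = 2*a + 2*C*a)
U = -5 (U = -8 - 1*(-3) = -8 + 3 = -5)
B(A) = A² - 4*A (B(A) = (A² - 5*A) + A = A² - 4*A)
B(-17) + 344*w(-3, 10) = -17*(-4 - 17) + 344*(2*(-3)*(1 + 10)) = -17*(-21) + 344*(2*(-3)*11) = 357 + 344*(-66) = 357 - 22704 = -22347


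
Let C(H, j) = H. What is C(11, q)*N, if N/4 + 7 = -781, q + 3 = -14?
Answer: -34672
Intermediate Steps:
q = -17 (q = -3 - 14 = -17)
N = -3152 (N = -28 + 4*(-781) = -28 - 3124 = -3152)
C(11, q)*N = 11*(-3152) = -34672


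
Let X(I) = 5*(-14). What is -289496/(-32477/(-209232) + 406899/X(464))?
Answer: 2120013947520/42567009089 ≈ 49.804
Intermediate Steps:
X(I) = -70
-289496/(-32477/(-209232) + 406899/X(464)) = -289496/(-32477/(-209232) + 406899/(-70)) = -289496/(-32477*(-1/209232) + 406899*(-1/70)) = -289496/(32477/209232 - 406899/70) = -289496/(-42567009089/7323120) = -289496*(-7323120/42567009089) = 2120013947520/42567009089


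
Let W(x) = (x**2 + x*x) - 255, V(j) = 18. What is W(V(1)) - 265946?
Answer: -265553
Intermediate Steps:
W(x) = -255 + 2*x**2 (W(x) = (x**2 + x**2) - 255 = 2*x**2 - 255 = -255 + 2*x**2)
W(V(1)) - 265946 = (-255 + 2*18**2) - 265946 = (-255 + 2*324) - 265946 = (-255 + 648) - 265946 = 393 - 265946 = -265553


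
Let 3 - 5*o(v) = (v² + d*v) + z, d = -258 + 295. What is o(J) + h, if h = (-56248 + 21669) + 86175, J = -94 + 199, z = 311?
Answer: 242762/5 ≈ 48552.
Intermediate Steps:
d = 37
J = 105
h = 51596 (h = -34579 + 86175 = 51596)
o(v) = -308/5 - 37*v/5 - v²/5 (o(v) = ⅗ - ((v² + 37*v) + 311)/5 = ⅗ - (311 + v² + 37*v)/5 = ⅗ + (-311/5 - 37*v/5 - v²/5) = -308/5 - 37*v/5 - v²/5)
o(J) + h = (-308/5 - 37/5*105 - ⅕*105²) + 51596 = (-308/5 - 777 - ⅕*11025) + 51596 = (-308/5 - 777 - 2205) + 51596 = -15218/5 + 51596 = 242762/5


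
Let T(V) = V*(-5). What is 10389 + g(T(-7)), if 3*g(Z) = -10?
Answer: 31157/3 ≈ 10386.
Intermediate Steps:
T(V) = -5*V
g(Z) = -10/3 (g(Z) = (⅓)*(-10) = -10/3)
10389 + g(T(-7)) = 10389 - 10/3 = 31157/3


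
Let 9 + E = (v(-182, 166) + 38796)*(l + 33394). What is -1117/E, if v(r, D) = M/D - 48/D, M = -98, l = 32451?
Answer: -92711/212020570028 ≈ -4.3727e-7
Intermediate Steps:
v(r, D) = -146/D (v(r, D) = -98/D - 48/D = -146/D)
E = 212020570028/83 (E = -9 + (-146/166 + 38796)*(32451 + 33394) = -9 + (-146*1/166 + 38796)*65845 = -9 + (-73/83 + 38796)*65845 = -9 + (3219995/83)*65845 = -9 + 212020570775/83 = 212020570028/83 ≈ 2.5545e+9)
-1117/E = -1117/212020570028/83 = -1117*83/212020570028 = -92711/212020570028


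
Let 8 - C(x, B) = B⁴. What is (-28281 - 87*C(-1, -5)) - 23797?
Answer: 1601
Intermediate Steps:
C(x, B) = 8 - B⁴
(-28281 - 87*C(-1, -5)) - 23797 = (-28281 - 87*(8 - 1*(-5)⁴)) - 23797 = (-28281 - 87*(8 - 1*625)) - 23797 = (-28281 - 87*(8 - 625)) - 23797 = (-28281 - 87*(-617)) - 23797 = (-28281 + 53679) - 23797 = 25398 - 23797 = 1601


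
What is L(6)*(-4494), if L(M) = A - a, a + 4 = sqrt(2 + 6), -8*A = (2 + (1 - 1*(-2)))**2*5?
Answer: 208971/4 + 8988*sqrt(2) ≈ 64954.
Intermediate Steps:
A = -125/8 (A = -(2 + (1 - 1*(-2)))**2*5/8 = -(2 + (1 + 2))**2*5/8 = -(2 + 3)**2*5/8 = -5**2*5/8 = -25*5/8 = -1/8*125 = -125/8 ≈ -15.625)
a = -4 + 2*sqrt(2) (a = -4 + sqrt(2 + 6) = -4 + sqrt(8) = -4 + 2*sqrt(2) ≈ -1.1716)
L(M) = -93/8 - 2*sqrt(2) (L(M) = -125/8 - (-4 + 2*sqrt(2)) = -125/8 + (4 - 2*sqrt(2)) = -93/8 - 2*sqrt(2))
L(6)*(-4494) = (-93/8 - 2*sqrt(2))*(-4494) = 208971/4 + 8988*sqrt(2)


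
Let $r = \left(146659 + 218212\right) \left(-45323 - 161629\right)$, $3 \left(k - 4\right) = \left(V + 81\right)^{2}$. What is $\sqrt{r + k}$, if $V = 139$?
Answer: $\frac{2 i \sqrt{169899225873}}{3} \approx 2.7479 \cdot 10^{5} i$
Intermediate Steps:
$k = \frac{48412}{3}$ ($k = 4 + \frac{\left(139 + 81\right)^{2}}{3} = 4 + \frac{220^{2}}{3} = 4 + \frac{1}{3} \cdot 48400 = 4 + \frac{48400}{3} = \frac{48412}{3} \approx 16137.0$)
$r = -75510783192$ ($r = 364871 \left(-206952\right) = -75510783192$)
$\sqrt{r + k} = \sqrt{-75510783192 + \frac{48412}{3}} = \sqrt{- \frac{226532301164}{3}} = \frac{2 i \sqrt{169899225873}}{3}$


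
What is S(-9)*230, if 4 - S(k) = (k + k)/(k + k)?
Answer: 690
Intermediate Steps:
S(k) = 3 (S(k) = 4 - (k + k)/(k + k) = 4 - 2*k/(2*k) = 4 - 2*k*1/(2*k) = 4 - 1*1 = 4 - 1 = 3)
S(-9)*230 = 3*230 = 690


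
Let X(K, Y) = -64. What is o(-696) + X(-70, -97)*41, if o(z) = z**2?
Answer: 481792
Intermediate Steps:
o(-696) + X(-70, -97)*41 = (-696)**2 - 64*41 = 484416 - 2624 = 481792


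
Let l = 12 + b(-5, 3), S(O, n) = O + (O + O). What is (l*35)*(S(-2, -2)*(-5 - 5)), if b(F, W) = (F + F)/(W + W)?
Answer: 21700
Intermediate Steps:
S(O, n) = 3*O (S(O, n) = O + 2*O = 3*O)
b(F, W) = F/W (b(F, W) = (2*F)/((2*W)) = (2*F)*(1/(2*W)) = F/W)
l = 31/3 (l = 12 - 5/3 = 31/3 ≈ 10.333)
(l*35)*(S(-2, -2)*(-5 - 5)) = ((31/3)*35)*((3*(-2))*(-5 - 5)) = 1085*(-6*(-10))/3 = (1085/3)*60 = 21700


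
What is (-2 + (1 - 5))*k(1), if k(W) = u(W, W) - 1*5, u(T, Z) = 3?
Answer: 12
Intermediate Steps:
k(W) = -2 (k(W) = 3 - 1*5 = 3 - 5 = -2)
(-2 + (1 - 5))*k(1) = (-2 + (1 - 5))*(-2) = (-2 - 4)*(-2) = -6*(-2) = 12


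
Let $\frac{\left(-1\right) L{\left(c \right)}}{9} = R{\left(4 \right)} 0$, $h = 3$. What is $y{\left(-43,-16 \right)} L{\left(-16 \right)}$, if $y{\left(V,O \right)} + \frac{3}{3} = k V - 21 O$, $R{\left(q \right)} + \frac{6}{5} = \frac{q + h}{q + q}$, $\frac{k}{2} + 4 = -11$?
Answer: $0$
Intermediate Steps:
$k = -30$ ($k = -8 + 2 \left(-11\right) = -8 - 22 = -30$)
$R{\left(q \right)} = - \frac{6}{5} + \frac{3 + q}{2 q}$ ($R{\left(q \right)} = - \frac{6}{5} + \frac{q + 3}{q + q} = - \frac{6}{5} + \frac{3 + q}{2 q}$)
$y{\left(V,O \right)} = -1 - 30 V - 21 O$ ($y{\left(V,O \right)} = -1 - \left(21 O + 30 V\right) = -1 - 30 V - 21 O$)
$L{\left(c \right)} = 0$ ($L{\left(c \right)} = - 9 \frac{15 - 28}{10 \cdot 4} \cdot 0 = - 9 \cdot \frac{1}{10} \cdot \frac{1}{4} \left(15 - 28\right) 0 = - 9 \cdot \frac{1}{10} \cdot \frac{1}{4} \left(-13\right) 0 = - 9 \left(\left(- \frac{13}{40}\right) 0\right) = \left(-9\right) 0 = 0$)
$y{\left(-43,-16 \right)} L{\left(-16 \right)} = \left(-1 - -1290 - -336\right) 0 = \left(-1 + 1290 + 336\right) 0 = 1625 \cdot 0 = 0$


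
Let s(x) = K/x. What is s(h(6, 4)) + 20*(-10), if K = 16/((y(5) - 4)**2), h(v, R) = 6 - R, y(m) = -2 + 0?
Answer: -1798/9 ≈ -199.78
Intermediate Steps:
y(m) = -2
K = 4/9 (K = 16/((-2 - 4)**2) = 16/((-6)**2) = 16/36 = 16*(1/36) = 4/9 ≈ 0.44444)
s(x) = 4/(9*x)
s(h(6, 4)) + 20*(-10) = 4/(9*(6 - 1*4)) + 20*(-10) = 4/(9*(6 - 4)) - 200 = (4/9)/2 - 200 = (4/9)*(1/2) - 200 = 2/9 - 200 = -1798/9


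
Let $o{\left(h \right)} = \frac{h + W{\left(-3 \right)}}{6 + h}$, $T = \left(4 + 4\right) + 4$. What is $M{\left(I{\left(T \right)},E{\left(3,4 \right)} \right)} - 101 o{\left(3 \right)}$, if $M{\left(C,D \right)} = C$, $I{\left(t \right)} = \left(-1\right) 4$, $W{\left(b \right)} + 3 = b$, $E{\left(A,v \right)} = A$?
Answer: $\frac{89}{3} \approx 29.667$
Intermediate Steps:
$W{\left(b \right)} = -3 + b$
$T = 12$ ($T = 8 + 4 = 12$)
$I{\left(t \right)} = -4$
$o{\left(h \right)} = \frac{-6 + h}{6 + h}$ ($o{\left(h \right)} = \frac{h - 6}{6 + h} = \frac{-6 + h}{6 + h}$)
$M{\left(I{\left(T \right)},E{\left(3,4 \right)} \right)} - 101 o{\left(3 \right)} = -4 - 101 \frac{-6 + 3}{6 + 3} = -4 - 101 \cdot \frac{1}{9} \left(-3\right) = -4 - - \frac{101}{3} = -4 + \frac{101}{3} = \frac{89}{3}$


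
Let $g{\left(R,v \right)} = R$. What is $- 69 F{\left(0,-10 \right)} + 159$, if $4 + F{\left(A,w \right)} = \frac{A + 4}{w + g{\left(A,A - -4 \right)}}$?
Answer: $\frac{2313}{5} \approx 462.6$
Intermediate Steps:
$F{\left(A,w \right)} = -4 + \frac{4 + A}{A + w}$ ($F{\left(A,w \right)} = -4 + \frac{A + 4}{w + A} = -4 + \frac{4 + A}{A + w}$)
$- 69 F{\left(0,-10 \right)} + 159 = - 69 \frac{4 - -40 - 0}{0 - 10} + 159 = - 69 \frac{4 + 40 + 0}{-10} + 159 = - 69 \left(\left(- \frac{1}{10}\right) 44\right) + 159 = \left(-69\right) \left(- \frac{22}{5}\right) + 159 = \frac{1518}{5} + 159 = \frac{2313}{5}$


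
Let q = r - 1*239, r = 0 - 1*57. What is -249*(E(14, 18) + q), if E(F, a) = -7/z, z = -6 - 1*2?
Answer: 587889/8 ≈ 73486.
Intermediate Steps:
z = -8 (z = -6 - 2 = -8)
r = -57 (r = 0 - 57 = -57)
E(F, a) = 7/8 (E(F, a) = -7/(-8) = -7*(-1/8) = 7/8)
q = -296 (q = -57 - 1*239 = -57 - 239 = -296)
-249*(E(14, 18) + q) = -249*(7/8 - 296) = -249*(-2361/8) = 587889/8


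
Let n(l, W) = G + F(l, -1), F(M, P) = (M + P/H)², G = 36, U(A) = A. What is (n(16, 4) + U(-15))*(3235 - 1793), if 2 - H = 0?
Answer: 753445/2 ≈ 3.7672e+5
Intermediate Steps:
H = 2 (H = 2 - 1*0 = 2 + 0 = 2)
F(M, P) = (M + P/2)²
n(l, W) = 36 + (-1 + 2*l)²/4
(n(16, 4) + U(-15))*(3235 - 1793) = ((145/4 + 16² - 1*16) - 15)*(3235 - 1793) = ((145/4 + 256 - 16) - 15)*1442 = (1105/4 - 15)*1442 = (1045/4)*1442 = 753445/2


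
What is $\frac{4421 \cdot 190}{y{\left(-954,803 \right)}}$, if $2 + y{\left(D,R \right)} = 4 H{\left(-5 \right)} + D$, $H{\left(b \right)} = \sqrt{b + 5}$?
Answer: $- \frac{419995}{478} \approx -878.65$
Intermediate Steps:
$H{\left(b \right)} = \sqrt{5 + b}$
$y{\left(D,R \right)} = -2 + D$ ($y{\left(D,R \right)} = -2 + \left(4 \sqrt{5 - 5} + D\right) = -2 + \left(4 \sqrt{0} + D\right) = -2 + \left(4 \cdot 0 + D\right) = -2 + \left(0 + D\right) = -2 + D$)
$\frac{4421 \cdot 190}{y{\left(-954,803 \right)}} = \frac{4421 \cdot 190}{-2 - 954} = \frac{839990}{-956} = 839990 \left(- \frac{1}{956}\right) = - \frac{419995}{478}$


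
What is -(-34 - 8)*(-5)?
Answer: -210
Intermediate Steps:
-(-34 - 8)*(-5) = -(-42)*(-5) = -1*210 = -210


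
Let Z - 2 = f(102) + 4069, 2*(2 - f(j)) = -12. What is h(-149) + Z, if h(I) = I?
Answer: 3930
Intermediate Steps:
f(j) = 8 (f(j) = 2 - 1/2*(-12) = 2 + 6 = 8)
Z = 4079 (Z = 2 + (8 + 4069) = 2 + 4077 = 4079)
h(-149) + Z = -149 + 4079 = 3930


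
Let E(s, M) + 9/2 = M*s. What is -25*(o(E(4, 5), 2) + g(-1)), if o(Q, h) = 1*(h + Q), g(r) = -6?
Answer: -575/2 ≈ -287.50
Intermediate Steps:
E(s, M) = -9/2 + M*s
o(Q, h) = Q + h (o(Q, h) = 1*(Q + h) = Q + h)
-25*(o(E(4, 5), 2) + g(-1)) = -25*(((-9/2 + 5*4) + 2) - 6) = -25*(((-9/2 + 20) + 2) - 6) = -25*((31/2 + 2) - 6) = -25*(35/2 - 6) = -25*23/2 = -575/2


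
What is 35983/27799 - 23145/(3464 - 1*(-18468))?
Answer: 145771301/609687668 ≈ 0.23909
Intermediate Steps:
35983/27799 - 23145/(3464 - 1*(-18468)) = 35983*(1/27799) - 23145/(3464 + 18468) = 35983/27799 - 23145/21932 = 145771301/609687668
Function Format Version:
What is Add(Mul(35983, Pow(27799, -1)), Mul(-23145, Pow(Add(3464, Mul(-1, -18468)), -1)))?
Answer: Rational(145771301, 609687668) ≈ 0.23909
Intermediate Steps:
Add(Mul(35983, Pow(27799, -1)), Mul(-23145, Pow(Add(3464, Mul(-1, -18468)), -1))) = Add(Mul(35983, Rational(1, 27799)), Mul(-23145, Pow(Add(3464, 18468), -1))) = Add(Rational(35983, 27799), Mul(-23145, Pow(21932, -1))) = Add(Rational(35983, 27799), Mul(-23145, Rational(1, 21932))) = Add(Rational(35983, 27799), Rational(-23145, 21932)) = Rational(145771301, 609687668)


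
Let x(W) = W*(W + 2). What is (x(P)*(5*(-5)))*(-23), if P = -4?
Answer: 4600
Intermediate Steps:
x(W) = W*(2 + W)
(x(P)*(5*(-5)))*(-23) = ((-4*(2 - 4))*(5*(-5)))*(-23) = (-4*(-2)*(-25))*(-23) = (8*(-25))*(-23) = -200*(-23) = 4600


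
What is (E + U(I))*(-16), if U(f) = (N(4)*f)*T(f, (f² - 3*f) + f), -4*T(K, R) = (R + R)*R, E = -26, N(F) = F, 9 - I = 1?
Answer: 590240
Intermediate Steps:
I = 8 (I = 9 - 1*1 = 9 - 1 = 8)
T(K, R) = -R²/2 (T(K, R) = -(R + R)*R/4 = -2*R*R/4 = -R²/2)
U(f) = -2*f*(f² - 2*f)² (U(f) = (4*f)*(-((f² - 3*f) + f)²/2) = (4*f)*(-(f² - 2*f)²/2) = -2*f*(f² - 2*f)²)
(E + U(I))*(-16) = (-26 - 2*8³*(-2 + 8)²)*(-16) = (-26 - 2*512*6²)*(-16) = (-26 - 2*512*36)*(-16) = (-26 - 36864)*(-16) = -36890*(-16) = 590240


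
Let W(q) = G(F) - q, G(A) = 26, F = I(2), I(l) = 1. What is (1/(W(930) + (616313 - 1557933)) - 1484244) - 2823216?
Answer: -4059884429041/942524 ≈ -4.3075e+6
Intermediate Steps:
F = 1
W(q) = 26 - q
(1/(W(930) + (616313 - 1557933)) - 1484244) - 2823216 = (1/((26 - 1*930) + (616313 - 1557933)) - 1484244) - 2823216 = (1/((26 - 930) - 941620) - 1484244) - 2823216 = (1/(-904 - 941620) - 1484244) - 2823216 = (1/(-942524) - 1484244) - 2823216 = (-1/942524 - 1484244) - 2823216 = -1398935591857/942524 - 2823216 = -4059884429041/942524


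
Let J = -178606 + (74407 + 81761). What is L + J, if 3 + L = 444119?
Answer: 421678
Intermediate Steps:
L = 444116 (L = -3 + 444119 = 444116)
J = -22438 (J = -178606 + 156168 = -22438)
L + J = 444116 - 22438 = 421678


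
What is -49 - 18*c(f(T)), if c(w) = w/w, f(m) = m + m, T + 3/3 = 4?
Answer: -67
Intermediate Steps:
T = 3 (T = -1 + 4 = 3)
f(m) = 2*m
c(w) = 1
-49 - 18*c(f(T)) = -49 - 18*1 = -49 - 18 = -67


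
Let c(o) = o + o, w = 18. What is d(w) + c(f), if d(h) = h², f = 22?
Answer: 368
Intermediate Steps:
c(o) = 2*o
d(w) + c(f) = 18² + 2*22 = 324 + 44 = 368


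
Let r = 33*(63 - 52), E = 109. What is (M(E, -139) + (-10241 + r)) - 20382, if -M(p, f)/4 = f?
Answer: -29704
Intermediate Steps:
M(p, f) = -4*f
r = 363 (r = 33*11 = 363)
(M(E, -139) + (-10241 + r)) - 20382 = (-4*(-139) + (-10241 + 363)) - 20382 = (556 - 9878) - 20382 = -9322 - 20382 = -29704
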